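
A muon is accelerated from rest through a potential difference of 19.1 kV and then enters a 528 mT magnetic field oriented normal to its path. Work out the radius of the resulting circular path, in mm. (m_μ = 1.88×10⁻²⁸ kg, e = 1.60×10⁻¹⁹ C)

The kinetic energy gained is K = qV = (1×1.60×10^-19)(1.91×10^4) = 3.06×10^-15 J.
v = √(2K/m) = 5.70×10^6 m/s.
r = mv/(qB) = (1.88×10^-28)(5.70×10^6) / [(1×1.60×10^-19)(0.528)] = 0.0127 m.

r ≈ 12.7 mm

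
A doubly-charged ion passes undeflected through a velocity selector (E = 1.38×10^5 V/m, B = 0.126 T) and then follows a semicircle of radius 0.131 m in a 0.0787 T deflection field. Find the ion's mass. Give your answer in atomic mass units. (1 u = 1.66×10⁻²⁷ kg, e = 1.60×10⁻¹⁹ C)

v = E/B₁ = 1.10×10^6 m/s.
From r = mv/(qB₂), m = qB₂r/v = (2×1.60×10^-19)(0.0787)(0.131) / (1.10×10^6) = 3.01×10^-27 kg.
In atomic mass units: m = 3.01×10^-27 / 1.66×10^-27 = 1.81 u.

m ≈ 1.81 u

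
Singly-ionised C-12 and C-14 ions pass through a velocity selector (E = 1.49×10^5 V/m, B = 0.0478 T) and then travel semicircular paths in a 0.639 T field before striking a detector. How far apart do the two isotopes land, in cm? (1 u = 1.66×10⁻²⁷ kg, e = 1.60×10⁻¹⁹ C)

Both emerge at v = E/B₁ = 3.12×10^6 m/s.
r = mv/(qB₂), so r₁ = 0.607 m and r₂ = 0.709 m, giving Δr = 0.101 m.
After a semicircle each ion lands a diameter 2r from the entry slit, so the separation is 2Δr = 0.202 m.

Δd ≈ 20.2 cm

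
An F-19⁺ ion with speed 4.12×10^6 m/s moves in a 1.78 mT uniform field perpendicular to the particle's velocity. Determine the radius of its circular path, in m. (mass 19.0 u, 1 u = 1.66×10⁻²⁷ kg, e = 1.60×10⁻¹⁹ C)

r ≈ 456 m

The magnetic force provides the centripetal force: qvB = mv²/r, so r = mv/(qB).
r = (3.15×10^-26 kg)(4.12×10^6 m/s) / [(1×1.60×10^-19 C)(1.78×10^-3 T)] = 456 m.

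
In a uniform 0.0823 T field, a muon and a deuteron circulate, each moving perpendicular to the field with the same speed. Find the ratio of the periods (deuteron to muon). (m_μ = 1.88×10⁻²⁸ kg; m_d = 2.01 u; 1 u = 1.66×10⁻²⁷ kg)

T = 2πm/(qB) is independent of speed, so T₂/T₁ = (m₂/q₂)/(m₁/q₁).
T_{deuteron}/T_{muon} = (3.34×10^-27/1e) / (1.88×10^-28/1e) = 17.7.

ratio ≈ 17.7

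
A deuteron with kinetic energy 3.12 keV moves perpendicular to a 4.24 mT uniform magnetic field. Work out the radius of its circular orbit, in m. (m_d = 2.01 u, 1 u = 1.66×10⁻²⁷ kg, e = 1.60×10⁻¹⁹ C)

Convert the energy: K = 3.12 keV = 4.99×10^-16 J.
v = √(2K/m) = √(2·4.99×10^-16/3.34×10^-27) = 5.47×10^5 m/s.
r = mv/(qB) = (3.34×10^-27)(5.47×10^5) / [(1×1.60×10^-19)(4.24×10^-3)] = 2.69 m.

r ≈ 2.69 m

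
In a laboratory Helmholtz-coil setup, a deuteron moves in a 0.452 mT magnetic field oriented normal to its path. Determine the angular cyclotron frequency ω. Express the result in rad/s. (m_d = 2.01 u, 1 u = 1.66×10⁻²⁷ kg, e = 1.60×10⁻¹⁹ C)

ω = qB/m = (1×1.60×10^-19)(4.52×10^-4) / (3.34×10^-27) = 2.17×10^4 rad/s.

ω ≈ 2.17×10^4 rad/s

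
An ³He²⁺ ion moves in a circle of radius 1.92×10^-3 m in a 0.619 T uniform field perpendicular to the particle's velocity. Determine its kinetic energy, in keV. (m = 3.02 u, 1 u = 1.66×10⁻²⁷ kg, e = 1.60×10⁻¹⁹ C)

v = qBr/m = (2×1.60×10^-19)(0.619)(1.92×10^-3) / (5.01×10^-27) = 7.59×10^4 m/s.
K = ½mv² = 0.5·(5.01×10^-27)·(7.59×10^4)² = 1.44×10^-17 J = 0.0902 keV.

K ≈ 0.0902 keV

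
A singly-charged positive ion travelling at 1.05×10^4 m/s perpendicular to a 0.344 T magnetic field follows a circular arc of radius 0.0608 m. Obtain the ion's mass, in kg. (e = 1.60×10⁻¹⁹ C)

m ≈ 3.19×10^-25 kg

qvB = mv²/r ⇒ m = qBr/v.
m = (1×1.60×10^-19)(0.344)(0.0608) / (1.05×10^4) = 3.19×10^-25 kg.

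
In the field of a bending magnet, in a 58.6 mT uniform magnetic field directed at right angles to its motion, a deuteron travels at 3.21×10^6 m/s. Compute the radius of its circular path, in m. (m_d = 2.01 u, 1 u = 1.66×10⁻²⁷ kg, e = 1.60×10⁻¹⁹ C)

The magnetic force provides the centripetal force: qvB = mv²/r, so r = mv/(qB).
r = (3.34×10^-27 kg)(3.21×10^6 m/s) / [(1×1.60×10^-19 C)(0.0586 T)] = 1.14 m.

r ≈ 1.14 m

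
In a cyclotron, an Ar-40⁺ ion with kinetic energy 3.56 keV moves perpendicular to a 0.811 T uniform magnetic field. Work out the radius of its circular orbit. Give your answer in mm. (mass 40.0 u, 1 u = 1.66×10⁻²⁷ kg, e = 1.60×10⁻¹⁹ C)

r ≈ 67.0 mm

Convert the energy: K = 3.56 keV = 5.70×10^-16 J.
v = √(2K/m) = √(2·5.70×10^-16/6.64×10^-26) = 1.31×10^5 m/s.
r = mv/(qB) = (6.64×10^-26)(1.31×10^5) / [(1×1.60×10^-19)(0.811)] = 0.0670 m.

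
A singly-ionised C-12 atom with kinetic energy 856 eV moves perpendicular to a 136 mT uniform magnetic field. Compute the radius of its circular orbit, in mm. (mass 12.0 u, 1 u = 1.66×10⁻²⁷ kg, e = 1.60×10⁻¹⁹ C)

Convert the energy: K = 856 eV = 1.37×10^-16 J.
v = √(2K/m) = √(2·1.37×10^-16/1.99×10^-26) = 1.17×10^5 m/s.
r = mv/(qB) = (1.99×10^-26)(1.17×10^5) / [(1×1.60×10^-19)(0.136)] = 0.107 m.

r ≈ 107 mm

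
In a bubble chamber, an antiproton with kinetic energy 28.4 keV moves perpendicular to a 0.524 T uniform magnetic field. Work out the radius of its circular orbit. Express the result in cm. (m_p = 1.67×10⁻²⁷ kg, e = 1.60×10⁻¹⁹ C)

r ≈ 4.65 cm

Convert the energy: K = 28.4 keV = 4.54×10^-15 J.
v = √(2K/m) = √(2·4.54×10^-15/1.67×10^-27) = 2.33×10^6 m/s.
r = mv/(qB) = (1.67×10^-27)(2.33×10^6) / [(1×1.60×10^-19)(0.524)] = 0.0465 m.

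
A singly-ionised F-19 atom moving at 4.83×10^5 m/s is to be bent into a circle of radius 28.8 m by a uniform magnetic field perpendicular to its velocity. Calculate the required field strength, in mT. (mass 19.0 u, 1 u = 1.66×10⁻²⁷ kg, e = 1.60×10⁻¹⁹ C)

B ≈ 3.31 mT

qvB = mv²/r gives B = mv/(qr).
B = (3.15×10^-26)(4.83×10^5) / [(1×1.60×10^-19)(28.8)] = 3.31×10^-3 T.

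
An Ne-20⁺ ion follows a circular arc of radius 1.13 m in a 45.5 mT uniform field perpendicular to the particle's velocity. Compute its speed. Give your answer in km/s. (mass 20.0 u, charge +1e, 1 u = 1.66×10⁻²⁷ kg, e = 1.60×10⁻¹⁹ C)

v ≈ 248 km/s

From qvB = mv²/r, v = qBr/m.
v = (1×1.60×10^-19)(0.0455)(1.13) / (3.32×10^-26) = 2.48×10^5 m/s.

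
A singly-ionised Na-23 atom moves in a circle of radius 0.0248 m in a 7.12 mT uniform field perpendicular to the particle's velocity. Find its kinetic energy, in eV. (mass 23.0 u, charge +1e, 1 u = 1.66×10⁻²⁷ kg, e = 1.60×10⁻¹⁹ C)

K ≈ 0.0653 eV

v = qBr/m = (1×1.60×10^-19)(7.12×10^-3)(0.0248) / (3.82×10^-26) = 740 m/s.
K = ½mv² = 0.5·(3.82×10^-26)·(740)² = 1.05×10^-20 J = 0.0653 eV.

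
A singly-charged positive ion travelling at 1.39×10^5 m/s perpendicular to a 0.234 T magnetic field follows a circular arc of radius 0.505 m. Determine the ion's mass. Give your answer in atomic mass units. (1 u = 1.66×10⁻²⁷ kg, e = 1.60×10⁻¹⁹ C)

qvB = mv²/r ⇒ m = qBr/v.
m = (1×1.60×10^-19)(0.234)(0.505) / (1.39×10^5) = 1.36×10^-25 kg = 81.9 u.

m ≈ 81.9 u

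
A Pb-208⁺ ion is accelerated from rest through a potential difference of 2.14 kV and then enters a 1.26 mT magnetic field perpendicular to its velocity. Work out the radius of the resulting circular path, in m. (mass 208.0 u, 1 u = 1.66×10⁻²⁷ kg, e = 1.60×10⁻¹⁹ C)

r ≈ 76.3 m

The kinetic energy gained is K = qV = (1×1.60×10^-19)(2140) = 3.42×10^-16 J.
v = √(2K/m) = 4.45×10^4 m/s.
r = mv/(qB) = (3.45×10^-25)(4.45×10^4) / [(1×1.60×10^-19)(1.26×10^-3)] = 76.3 m.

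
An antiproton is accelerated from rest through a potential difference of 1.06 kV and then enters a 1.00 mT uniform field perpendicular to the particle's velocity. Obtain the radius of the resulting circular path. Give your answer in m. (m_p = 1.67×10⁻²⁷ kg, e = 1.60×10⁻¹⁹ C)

r ≈ 4.70 m

The kinetic energy gained is K = qV = (1×1.60×10^-19)(1060) = 1.70×10^-16 J.
v = √(2K/m) = 4.51×10^5 m/s.
r = mv/(qB) = (1.67×10^-27)(4.51×10^5) / [(1×1.60×10^-19)(1.00×10^-3)] = 4.70 m.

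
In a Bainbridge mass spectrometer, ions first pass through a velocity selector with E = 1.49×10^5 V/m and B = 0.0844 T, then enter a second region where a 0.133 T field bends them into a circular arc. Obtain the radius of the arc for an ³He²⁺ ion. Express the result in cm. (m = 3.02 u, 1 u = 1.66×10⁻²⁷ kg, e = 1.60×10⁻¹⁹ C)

r ≈ 20.8 cm

The selector passes v = E/B = 1.49×10^5/0.0844 = 1.77×10^6 m/s.
In the deflection region, r = mv/(qB₂) = (5.01×10^-27)(1.77×10^6) / [(2×1.60×10^-19)(0.133)] = 0.208 m.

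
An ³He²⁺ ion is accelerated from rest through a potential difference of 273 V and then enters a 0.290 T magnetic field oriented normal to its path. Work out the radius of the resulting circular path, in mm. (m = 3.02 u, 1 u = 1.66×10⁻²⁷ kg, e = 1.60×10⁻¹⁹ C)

r ≈ 10.1 mm

The kinetic energy gained is K = qV = (2×1.60×10^-19)(273) = 8.74×10^-17 J.
v = √(2K/m) = 1.87×10^5 m/s.
r = mv/(qB) = (5.01×10^-27)(1.87×10^5) / [(2×1.60×10^-19)(0.290)] = 0.0101 m.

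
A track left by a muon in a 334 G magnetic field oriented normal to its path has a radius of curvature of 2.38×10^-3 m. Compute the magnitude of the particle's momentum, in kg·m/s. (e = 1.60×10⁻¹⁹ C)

Since qvB = mv²/r, the momentum p = mv = qBr.
p = (1×1.60×10^-19)(0.0334)(2.38×10^-3) = 1.27×10^-23 kg·m/s.

p ≈ 1.27×10^-23 kg·m/s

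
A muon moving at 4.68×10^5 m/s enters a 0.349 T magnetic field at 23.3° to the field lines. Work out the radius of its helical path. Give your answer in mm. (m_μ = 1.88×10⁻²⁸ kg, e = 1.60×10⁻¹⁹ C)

Only the perpendicular component v⊥ = v sin23.3° = 1.85×10^5 m/s is bent by the field.
r = m v⊥ /(qB) = (1.88×10^-28)(1.85×10^5) / [(1×1.60×10^-19)(0.349)] = 6.23×10^-4 m.

r ≈ 0.623 mm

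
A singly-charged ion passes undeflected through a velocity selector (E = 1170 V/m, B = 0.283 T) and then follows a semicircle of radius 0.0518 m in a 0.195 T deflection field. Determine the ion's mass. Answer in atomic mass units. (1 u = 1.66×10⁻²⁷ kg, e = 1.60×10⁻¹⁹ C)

v = E/B₁ = 4130 m/s.
From r = mv/(qB₂), m = qB₂r/v = (1×1.60×10^-19)(0.195)(0.0518) / (4130) = 3.91×10^-25 kg.
In atomic mass units: m = 3.91×10^-25 / 1.66×10^-27 = 235 u.

m ≈ 235 u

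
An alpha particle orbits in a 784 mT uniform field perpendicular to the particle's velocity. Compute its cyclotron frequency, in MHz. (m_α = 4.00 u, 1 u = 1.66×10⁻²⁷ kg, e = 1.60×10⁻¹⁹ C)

f = qB/(2πm) = (2×1.60×10^-19)(0.784) / [2π(6.64×10^-27)] = 6.01×10^6 Hz.

f ≈ 6.01 MHz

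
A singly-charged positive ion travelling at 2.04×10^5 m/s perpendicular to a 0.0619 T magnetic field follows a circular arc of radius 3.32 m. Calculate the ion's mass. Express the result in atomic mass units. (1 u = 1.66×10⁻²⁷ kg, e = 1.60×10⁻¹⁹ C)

qvB = mv²/r ⇒ m = qBr/v.
m = (1×1.60×10^-19)(0.0619)(3.32) / (2.04×10^5) = 1.61×10^-25 kg = 97.1 u.

m ≈ 97.1 u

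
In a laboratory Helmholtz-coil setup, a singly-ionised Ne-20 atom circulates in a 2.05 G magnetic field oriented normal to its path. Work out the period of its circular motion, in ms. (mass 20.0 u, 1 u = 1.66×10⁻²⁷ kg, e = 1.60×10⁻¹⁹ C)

The cyclotron period is independent of speed: T = 2πm/(qB).
T = 2π(3.32×10^-26) / [(1×1.60×10^-19)(2.05×10^-4)] = 6.36×10^-3 s.

T ≈ 6.36 ms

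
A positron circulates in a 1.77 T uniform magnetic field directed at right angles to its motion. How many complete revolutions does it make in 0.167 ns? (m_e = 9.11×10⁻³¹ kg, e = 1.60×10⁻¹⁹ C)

N = 8

T = 2πm/(qB) = 2π(9.11×10^-31) / [(1×1.60×10^-19)(1.77)] = 2.0212×10^-11 s.
N = t/T = 1.67×10^-10 / 2.0212×10^-11 ≈ 8.26, so 8 complete revolutions.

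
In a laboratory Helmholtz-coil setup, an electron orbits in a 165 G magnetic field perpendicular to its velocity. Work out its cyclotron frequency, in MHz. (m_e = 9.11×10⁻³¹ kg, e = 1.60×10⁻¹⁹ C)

f ≈ 461 MHz

f = qB/(2πm) = (1×1.60×10^-19)(0.0165) / [2π(9.11×10^-31)] = 4.61×10^8 Hz.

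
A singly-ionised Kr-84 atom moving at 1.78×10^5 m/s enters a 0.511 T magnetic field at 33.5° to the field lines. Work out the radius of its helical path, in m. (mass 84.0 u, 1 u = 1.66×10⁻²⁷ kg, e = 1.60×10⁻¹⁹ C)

r ≈ 0.168 m

Only the perpendicular component v⊥ = v sin33.5° = 9.82×10^4 m/s is bent by the field.
r = m v⊥ /(qB) = (1.39×10^-25)(9.82×10^4) / [(1×1.60×10^-19)(0.511)] = 0.168 m.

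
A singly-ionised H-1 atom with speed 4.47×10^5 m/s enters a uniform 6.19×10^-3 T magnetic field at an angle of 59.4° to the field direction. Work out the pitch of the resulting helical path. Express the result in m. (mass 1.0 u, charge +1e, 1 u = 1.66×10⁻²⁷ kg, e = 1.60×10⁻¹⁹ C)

The velocity component along B is v∥ = v cos59.4° = 2.28×10^5 m/s.
The cyclotron period T = 2πm/(qB) = 1.05×10^-5 s is set by m, q, B alone.
Pitch = v∥·T = (2.28×10^5)(1.05×10^-5) = 2.40 m.

pitch ≈ 2.40 m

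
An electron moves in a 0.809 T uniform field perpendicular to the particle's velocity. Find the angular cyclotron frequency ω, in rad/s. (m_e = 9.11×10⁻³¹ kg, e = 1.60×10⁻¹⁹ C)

ω ≈ 1.42×10^11 rad/s

ω = qB/m = (1×1.60×10^-19)(0.809) / (9.11×10^-31) = 1.42×10^11 rad/s.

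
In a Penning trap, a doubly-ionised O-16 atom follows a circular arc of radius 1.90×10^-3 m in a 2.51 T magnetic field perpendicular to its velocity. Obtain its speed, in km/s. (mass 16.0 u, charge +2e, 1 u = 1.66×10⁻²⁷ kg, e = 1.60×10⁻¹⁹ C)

From qvB = mv²/r, v = qBr/m.
v = (2×1.60×10^-19)(2.51)(1.90×10^-3) / (2.66×10^-26) = 5.75×10^4 m/s.

v ≈ 57.5 km/s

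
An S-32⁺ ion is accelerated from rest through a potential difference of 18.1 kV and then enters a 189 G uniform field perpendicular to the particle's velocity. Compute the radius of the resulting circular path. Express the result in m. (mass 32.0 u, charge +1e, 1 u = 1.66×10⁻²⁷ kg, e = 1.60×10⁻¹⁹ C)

The kinetic energy gained is K = qV = (1×1.60×10^-19)(1.81×10^4) = 2.90×10^-15 J.
v = √(2K/m) = 3.30×10^5 m/s.
r = mv/(qB) = (5.31×10^-26)(3.30×10^5) / [(1×1.60×10^-19)(0.0189)] = 5.80 m.

r ≈ 5.80 m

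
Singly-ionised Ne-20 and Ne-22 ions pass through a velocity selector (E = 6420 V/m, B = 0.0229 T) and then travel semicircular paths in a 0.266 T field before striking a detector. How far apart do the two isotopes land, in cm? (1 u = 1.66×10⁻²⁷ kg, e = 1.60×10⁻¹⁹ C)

Δd ≈ 4.37 cm

Both emerge at v = E/B₁ = 2.80×10^5 m/s.
r = mv/(qB₂), so r₁ = 0.2187 m and r₂ = 0.2406 m, giving Δr = 0.0219 m.
After a semicircle each ion lands a diameter 2r from the entry slit, so the separation is 2Δr = 0.0437 m.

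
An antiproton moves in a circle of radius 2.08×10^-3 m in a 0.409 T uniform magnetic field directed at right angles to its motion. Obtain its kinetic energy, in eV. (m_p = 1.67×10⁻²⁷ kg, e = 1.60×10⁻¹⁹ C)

v = qBr/m = (1×1.60×10^-19)(0.409)(2.08×10^-3) / (1.67×10^-27) = 8.15×10^4 m/s.
K = ½mv² = 0.5·(1.67×10^-27)·(8.15×10^4)² = 5.55×10^-18 J = 34.7 eV.

K ≈ 34.7 eV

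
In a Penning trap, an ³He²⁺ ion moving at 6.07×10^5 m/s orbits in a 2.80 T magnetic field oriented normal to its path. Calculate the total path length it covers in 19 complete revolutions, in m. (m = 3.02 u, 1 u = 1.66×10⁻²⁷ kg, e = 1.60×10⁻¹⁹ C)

L ≈ 0.405 m

r = mv/(qB) = 3.40×10^-3 m, so one revolution covers 2πr = 0.0213 m.
In 19 revolutions: L = 19·2πr = 0.405 m.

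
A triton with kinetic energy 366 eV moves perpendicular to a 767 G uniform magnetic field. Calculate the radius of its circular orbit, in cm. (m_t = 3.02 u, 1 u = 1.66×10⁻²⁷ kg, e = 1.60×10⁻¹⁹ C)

r ≈ 6.24 cm

Convert the energy: K = 366 eV = 5.86×10^-17 J.
v = √(2K/m) = √(2·5.86×10^-17/5.01×10^-27) = 1.53×10^5 m/s.
r = mv/(qB) = (5.01×10^-27)(1.53×10^5) / [(1×1.60×10^-19)(0.0767)] = 0.0624 m.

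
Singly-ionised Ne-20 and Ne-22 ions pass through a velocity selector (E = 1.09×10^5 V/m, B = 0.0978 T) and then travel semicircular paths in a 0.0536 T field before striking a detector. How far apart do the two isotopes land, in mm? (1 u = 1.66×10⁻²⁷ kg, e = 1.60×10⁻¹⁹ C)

Both emerge at v = E/B₁ = 1.11×10^6 m/s.
r = mv/(qB₂), so r₁ = 4.315 m and r₂ = 4.746 m, giving Δr = 0.431 m.
After a semicircle each ion lands a diameter 2r from the entry slit, so the separation is 2Δr = 0.863 m.

Δd ≈ 863 mm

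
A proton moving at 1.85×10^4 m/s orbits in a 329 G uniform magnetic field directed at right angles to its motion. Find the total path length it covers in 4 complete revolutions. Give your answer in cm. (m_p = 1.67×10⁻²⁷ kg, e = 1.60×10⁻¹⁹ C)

L ≈ 14.8 cm

r = mv/(qB) = 5.87×10^-3 m, so one revolution covers 2πr = 0.0369 m.
In 4 revolutions: L = 4·2πr = 0.148 m.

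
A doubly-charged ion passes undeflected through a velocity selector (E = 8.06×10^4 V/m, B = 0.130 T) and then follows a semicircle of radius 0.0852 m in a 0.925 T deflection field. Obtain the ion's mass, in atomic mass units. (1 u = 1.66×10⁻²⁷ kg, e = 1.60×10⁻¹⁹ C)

m ≈ 24.5 u

v = E/B₁ = 6.20×10^5 m/s.
From r = mv/(qB₂), m = qB₂r/v = (2×1.60×10^-19)(0.925)(0.0852) / (6.20×10^5) = 4.07×10^-26 kg.
In atomic mass units: m = 4.07×10^-26 / 1.66×10^-27 = 24.5 u.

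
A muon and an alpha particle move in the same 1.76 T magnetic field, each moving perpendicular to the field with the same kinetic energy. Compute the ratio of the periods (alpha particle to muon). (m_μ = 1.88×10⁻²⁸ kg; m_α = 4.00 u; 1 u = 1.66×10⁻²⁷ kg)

ratio ≈ 17.7

T = 2πm/(qB) is independent of speed, so T₂/T₁ = (m₂/q₂)/(m₁/q₁).
T_{alpha particle}/T_{muon} = (6.64×10^-27/2e) / (1.88×10^-28/1e) = 17.7.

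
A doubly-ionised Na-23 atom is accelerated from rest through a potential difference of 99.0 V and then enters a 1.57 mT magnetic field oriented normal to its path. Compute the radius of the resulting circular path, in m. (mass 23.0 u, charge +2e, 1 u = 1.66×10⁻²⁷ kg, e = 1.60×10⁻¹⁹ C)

The kinetic energy gained is K = qV = (2×1.60×10^-19)(99.0) = 3.17×10^-17 J.
v = √(2K/m) = 4.07×10^4 m/s.
r = mv/(qB) = (3.82×10^-26)(4.07×10^4) / [(2×1.60×10^-19)(1.57×10^-3)] = 3.10 m.

r ≈ 3.10 m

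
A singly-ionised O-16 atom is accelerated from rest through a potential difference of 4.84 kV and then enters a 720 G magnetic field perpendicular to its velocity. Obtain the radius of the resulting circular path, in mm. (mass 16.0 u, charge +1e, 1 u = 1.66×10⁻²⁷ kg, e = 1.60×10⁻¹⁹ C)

r ≈ 557 mm

The kinetic energy gained is K = qV = (1×1.60×10^-19)(4840) = 7.74×10^-16 J.
v = √(2K/m) = 2.41×10^5 m/s.
r = mv/(qB) = (2.66×10^-26)(2.41×10^5) / [(1×1.60×10^-19)(0.0720)] = 0.557 m.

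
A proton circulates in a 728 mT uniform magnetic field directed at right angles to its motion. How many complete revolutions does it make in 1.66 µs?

N = 18

T = 2πm/(qB) = 2π(1.67×10^-27) / [(1×1.60×10^-19)(0.728)] = 9.0083×10^-8 s.
N = t/T = 1.66×10^-6 / 9.0083×10^-8 ≈ 18.43, so 18 complete revolutions.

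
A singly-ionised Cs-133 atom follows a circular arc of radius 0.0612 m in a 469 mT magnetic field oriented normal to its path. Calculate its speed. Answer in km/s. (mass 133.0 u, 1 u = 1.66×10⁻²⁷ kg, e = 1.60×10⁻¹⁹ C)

v ≈ 20.8 km/s

From qvB = mv²/r, v = qBr/m.
v = (1×1.60×10^-19)(0.469)(0.0612) / (2.21×10^-25) = 2.08×10^4 m/s.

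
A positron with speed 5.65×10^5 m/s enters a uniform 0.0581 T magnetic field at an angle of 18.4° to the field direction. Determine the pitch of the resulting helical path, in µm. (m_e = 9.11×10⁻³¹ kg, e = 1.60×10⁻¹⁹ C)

The velocity component along B is v∥ = v cos18.4° = 5.36×10^5 m/s.
The cyclotron period T = 2πm/(qB) = 6.16×10^-10 s is set by m, q, B alone.
Pitch = v∥·T = (5.36×10^5)(6.16×10^-10) = 3.30×10^-4 m.

pitch ≈ 330 µm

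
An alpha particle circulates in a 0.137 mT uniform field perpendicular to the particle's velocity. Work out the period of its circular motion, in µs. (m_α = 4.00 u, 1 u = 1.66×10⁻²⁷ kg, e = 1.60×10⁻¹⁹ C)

The cyclotron period is independent of speed: T = 2πm/(qB).
T = 2π(6.64×10^-27) / [(2×1.60×10^-19)(1.37×10^-4)] = 9.52×10^-4 s.

T ≈ 952 µs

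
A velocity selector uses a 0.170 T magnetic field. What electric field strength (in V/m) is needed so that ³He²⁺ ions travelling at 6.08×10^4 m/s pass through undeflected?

E ≈ 1.03×10^4 V/m

qE = qvB ⇒ E = vB = (6.08×10^4)(0.170) = 1.03×10^4 V/m.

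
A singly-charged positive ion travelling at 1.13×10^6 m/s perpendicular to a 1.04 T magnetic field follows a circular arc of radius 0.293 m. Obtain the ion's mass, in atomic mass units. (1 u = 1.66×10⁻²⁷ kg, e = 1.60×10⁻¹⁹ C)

m ≈ 26.0 u

qvB = mv²/r ⇒ m = qBr/v.
m = (1×1.60×10^-19)(1.04)(0.293) / (1.13×10^6) = 4.31×10^-26 kg = 26.0 u.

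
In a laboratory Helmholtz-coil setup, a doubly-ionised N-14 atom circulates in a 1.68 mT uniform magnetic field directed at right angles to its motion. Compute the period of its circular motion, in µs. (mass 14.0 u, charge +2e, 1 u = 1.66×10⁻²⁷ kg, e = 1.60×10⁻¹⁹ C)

The cyclotron period is independent of speed: T = 2πm/(qB).
T = 2π(2.32×10^-26) / [(2×1.60×10^-19)(1.68×10^-3)] = 2.72×10^-4 s.

T ≈ 272 µs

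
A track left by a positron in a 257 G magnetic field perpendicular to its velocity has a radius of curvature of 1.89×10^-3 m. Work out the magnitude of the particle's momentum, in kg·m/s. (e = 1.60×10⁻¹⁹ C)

Since qvB = mv²/r, the momentum p = mv = qBr.
p = (1×1.60×10^-19)(0.0257)(1.89×10^-3) = 7.77×10^-24 kg·m/s.

p ≈ 7.77×10^-24 kg·m/s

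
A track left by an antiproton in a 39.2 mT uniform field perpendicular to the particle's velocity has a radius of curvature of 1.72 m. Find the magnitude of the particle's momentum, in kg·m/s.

Since qvB = mv²/r, the momentum p = mv = qBr.
p = (1×1.60×10^-19)(0.0392)(1.72) = 1.08×10^-20 kg·m/s.

p ≈ 1.08×10^-20 kg·m/s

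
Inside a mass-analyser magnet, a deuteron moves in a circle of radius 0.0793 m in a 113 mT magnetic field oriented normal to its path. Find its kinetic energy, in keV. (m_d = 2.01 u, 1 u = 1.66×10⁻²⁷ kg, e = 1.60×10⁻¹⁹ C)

v = qBr/m = (1×1.60×10^-19)(0.113)(0.0793) / (3.34×10^-27) = 4.30×10^5 m/s.
K = ½mv² = 0.5·(3.34×10^-27)·(4.30×10^5)² = 3.08×10^-16 J = 1.93 keV.

K ≈ 1.93 keV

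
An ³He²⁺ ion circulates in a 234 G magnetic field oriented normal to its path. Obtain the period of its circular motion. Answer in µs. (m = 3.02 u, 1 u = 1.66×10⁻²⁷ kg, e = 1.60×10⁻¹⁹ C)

T ≈ 4.21 µs

The cyclotron period is independent of speed: T = 2πm/(qB).
T = 2π(5.01×10^-27) / [(2×1.60×10^-19)(0.0234)] = 4.21×10^-6 s.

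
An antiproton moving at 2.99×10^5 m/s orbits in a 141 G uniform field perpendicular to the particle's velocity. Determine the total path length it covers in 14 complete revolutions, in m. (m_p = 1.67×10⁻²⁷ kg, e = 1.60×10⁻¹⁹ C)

r = mv/(qB) = 0.221 m, so one revolution covers 2πr = 1.39 m.
In 14 revolutions: L = 14·2πr = 19.5 m.

L ≈ 19.5 m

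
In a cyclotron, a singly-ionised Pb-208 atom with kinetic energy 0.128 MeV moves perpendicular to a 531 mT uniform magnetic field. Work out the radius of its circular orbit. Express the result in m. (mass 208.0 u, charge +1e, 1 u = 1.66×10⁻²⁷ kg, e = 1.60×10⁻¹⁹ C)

r ≈ 1.40 m

Convert the energy: K = 0.128 MeV = 2.05×10^-14 J.
v = √(2K/m) = √(2·2.05×10^-14/3.45×10^-25) = 3.44×10^5 m/s.
r = mv/(qB) = (3.45×10^-25)(3.44×10^5) / [(1×1.60×10^-19)(0.531)] = 1.40 m.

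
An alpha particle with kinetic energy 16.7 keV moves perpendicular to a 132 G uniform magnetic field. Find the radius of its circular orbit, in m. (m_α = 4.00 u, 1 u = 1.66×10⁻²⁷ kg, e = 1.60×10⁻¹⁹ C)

r ≈ 1.41 m

Convert the energy: K = 16.7 keV = 2.67×10^-15 J.
v = √(2K/m) = √(2·2.67×10^-15/6.64×10^-27) = 8.97×10^5 m/s.
r = mv/(qB) = (6.64×10^-27)(8.97×10^5) / [(2×1.60×10^-19)(0.0132)] = 1.41 m.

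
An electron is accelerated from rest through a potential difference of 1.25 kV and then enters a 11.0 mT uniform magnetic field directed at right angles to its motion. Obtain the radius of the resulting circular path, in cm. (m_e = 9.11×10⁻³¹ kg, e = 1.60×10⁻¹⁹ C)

The kinetic energy gained is K = qV = (1×1.60×10^-19)(1250) = 2.00×10^-16 J.
v = √(2K/m) = 2.10×10^7 m/s.
r = mv/(qB) = (9.11×10^-31)(2.10×10^7) / [(1×1.60×10^-19)(0.0110)] = 0.0108 m.

r ≈ 1.08 cm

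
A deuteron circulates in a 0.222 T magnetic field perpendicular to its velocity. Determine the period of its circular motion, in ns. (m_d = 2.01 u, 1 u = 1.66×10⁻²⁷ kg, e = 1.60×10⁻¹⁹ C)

T ≈ 590 ns

The cyclotron period is independent of speed: T = 2πm/(qB).
T = 2π(3.34×10^-27) / [(1×1.60×10^-19)(0.222)] = 5.90×10^-7 s.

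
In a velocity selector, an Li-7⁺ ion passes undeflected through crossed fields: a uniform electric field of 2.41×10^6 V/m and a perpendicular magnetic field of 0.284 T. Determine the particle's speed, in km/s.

For zero net force, qE = qvB, so v = E/B.
v = (2.41×10^6) / (0.284) = 8.49×10^6 m/s.

v ≈ 8490 km/s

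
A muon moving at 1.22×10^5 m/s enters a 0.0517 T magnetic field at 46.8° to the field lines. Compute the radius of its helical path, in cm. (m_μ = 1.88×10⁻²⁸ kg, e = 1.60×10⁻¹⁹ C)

r ≈ 0.202 cm

Only the perpendicular component v⊥ = v sin46.8° = 8.89×10^4 m/s is bent by the field.
r = m v⊥ /(qB) = (1.88×10^-28)(8.89×10^4) / [(1×1.60×10^-19)(0.0517)] = 2.02×10^-3 m.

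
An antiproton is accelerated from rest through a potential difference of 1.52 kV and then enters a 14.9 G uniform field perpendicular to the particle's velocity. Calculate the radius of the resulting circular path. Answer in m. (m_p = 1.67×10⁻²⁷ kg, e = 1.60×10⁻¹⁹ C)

The kinetic energy gained is K = qV = (1×1.60×10^-19)(1520) = 2.43×10^-16 J.
v = √(2K/m) = 5.40×10^5 m/s.
r = mv/(qB) = (1.67×10^-27)(5.40×10^5) / [(1×1.60×10^-19)(1.49×10^-3)] = 3.78 m.

r ≈ 3.78 m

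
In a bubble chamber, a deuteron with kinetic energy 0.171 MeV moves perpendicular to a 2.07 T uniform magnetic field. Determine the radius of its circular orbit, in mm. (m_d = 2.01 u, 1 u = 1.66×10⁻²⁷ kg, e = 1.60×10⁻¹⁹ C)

Convert the energy: K = 0.171 MeV = 2.74×10^-14 J.
v = √(2K/m) = √(2·2.74×10^-14/3.34×10^-27) = 4.05×10^6 m/s.
r = mv/(qB) = (3.34×10^-27)(4.05×10^6) / [(1×1.60×10^-19)(2.07)] = 0.0408 m.

r ≈ 40.8 mm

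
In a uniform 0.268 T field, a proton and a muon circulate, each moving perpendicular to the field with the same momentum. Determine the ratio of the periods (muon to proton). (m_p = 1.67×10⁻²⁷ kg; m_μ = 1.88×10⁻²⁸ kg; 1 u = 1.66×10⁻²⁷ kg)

T = 2πm/(qB) is independent of speed, so T₂/T₁ = (m₂/q₂)/(m₁/q₁).
T_{muon}/T_{proton} = (1.88×10^-28/1e) / (1.67×10^-27/1e) = 0.113.

ratio ≈ 0.113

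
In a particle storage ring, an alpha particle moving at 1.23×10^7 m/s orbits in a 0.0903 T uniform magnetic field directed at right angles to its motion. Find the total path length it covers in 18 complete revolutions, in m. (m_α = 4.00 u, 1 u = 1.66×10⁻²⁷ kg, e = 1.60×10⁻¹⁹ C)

r = mv/(qB) = 2.83 m, so one revolution covers 2πr = 17.8 m.
In 18 revolutions: L = 18·2πr = 320 m.

L ≈ 320 m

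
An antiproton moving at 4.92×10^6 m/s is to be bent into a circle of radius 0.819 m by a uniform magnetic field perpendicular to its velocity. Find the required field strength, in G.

qvB = mv²/r gives B = mv/(qr).
B = (1.67×10^-27)(4.92×10^6) / [(1×1.60×10^-19)(0.819)] = 0.0627 T.

B ≈ 627 G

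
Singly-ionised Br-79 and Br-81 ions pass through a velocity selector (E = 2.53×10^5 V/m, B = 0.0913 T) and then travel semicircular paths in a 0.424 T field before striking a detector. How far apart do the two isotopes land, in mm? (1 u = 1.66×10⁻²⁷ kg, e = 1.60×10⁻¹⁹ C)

Δd ≈ 271 mm

Both emerge at v = E/B₁ = 2.77×10^6 m/s.
r = mv/(qB₂), so r₁ = 5.357 m and r₂ = 5.492 m, giving Δr = 0.136 m.
After a semicircle each ion lands a diameter 2r from the entry slit, so the separation is 2Δr = 0.271 m.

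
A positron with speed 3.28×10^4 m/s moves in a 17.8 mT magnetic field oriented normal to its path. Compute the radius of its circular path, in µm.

r ≈ 10.5 µm

The magnetic force provides the centripetal force: qvB = mv²/r, so r = mv/(qB).
r = (9.11×10^-31 kg)(3.28×10^4 m/s) / [(1×1.60×10^-19 C)(0.0178 T)] = 1.05×10^-5 m.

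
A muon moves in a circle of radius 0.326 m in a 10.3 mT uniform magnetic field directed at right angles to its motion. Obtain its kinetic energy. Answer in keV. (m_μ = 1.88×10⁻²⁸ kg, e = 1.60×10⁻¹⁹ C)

v = qBr/m = (1×1.60×10^-19)(0.0103)(0.326) / (1.88×10^-28) = 2.86×10^6 m/s.
K = ½mv² = 0.5·(1.88×10^-28)·(2.86×10^6)² = 7.68×10^-16 J = 4.80 keV.

K ≈ 4.80 keV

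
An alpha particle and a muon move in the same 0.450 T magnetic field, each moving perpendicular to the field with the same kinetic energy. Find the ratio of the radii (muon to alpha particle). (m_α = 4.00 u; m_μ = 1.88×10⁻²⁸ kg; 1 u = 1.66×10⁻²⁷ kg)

ratio ≈ 0.337

r = √(2mK)/(qB) ⇒ at equal K, r ∝ √m/q.
r_{muon}/r_{alpha particle} = 0.337.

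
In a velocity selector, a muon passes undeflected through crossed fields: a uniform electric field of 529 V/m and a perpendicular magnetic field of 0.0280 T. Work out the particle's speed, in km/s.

v ≈ 18.9 km/s

For zero net force, qE = qvB, so v = E/B.
v = (529) / (0.0280) = 1.89×10^4 m/s.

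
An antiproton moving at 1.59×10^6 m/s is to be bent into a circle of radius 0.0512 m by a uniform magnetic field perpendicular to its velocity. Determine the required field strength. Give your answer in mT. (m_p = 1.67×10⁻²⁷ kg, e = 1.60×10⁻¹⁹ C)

B ≈ 324 mT

qvB = mv²/r gives B = mv/(qr).
B = (1.67×10^-27)(1.59×10^6) / [(1×1.60×10^-19)(0.0512)] = 0.324 T.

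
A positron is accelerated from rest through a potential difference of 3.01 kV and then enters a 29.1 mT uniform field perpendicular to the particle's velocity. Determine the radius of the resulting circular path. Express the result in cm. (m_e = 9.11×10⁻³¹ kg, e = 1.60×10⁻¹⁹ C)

The kinetic energy gained is K = qV = (1×1.60×10^-19)(3010) = 4.82×10^-16 J.
v = √(2K/m) = 3.25×10^7 m/s.
r = mv/(qB) = (9.11×10^-31)(3.25×10^7) / [(1×1.60×10^-19)(0.0291)] = 6.36×10^-3 m.

r ≈ 0.636 cm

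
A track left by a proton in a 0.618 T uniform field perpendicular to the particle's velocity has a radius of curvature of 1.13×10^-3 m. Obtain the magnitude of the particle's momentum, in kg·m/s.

p ≈ 1.12×10^-22 kg·m/s

Since qvB = mv²/r, the momentum p = mv = qBr.
p = (1×1.60×10^-19)(0.618)(1.13×10^-3) = 1.12×10^-22 kg·m/s.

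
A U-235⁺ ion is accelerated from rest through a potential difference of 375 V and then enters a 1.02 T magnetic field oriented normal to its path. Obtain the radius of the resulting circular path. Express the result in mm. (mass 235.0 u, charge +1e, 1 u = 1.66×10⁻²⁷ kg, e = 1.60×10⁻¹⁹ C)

r ≈ 41.9 mm

The kinetic energy gained is K = qV = (1×1.60×10^-19)(375) = 6.00×10^-17 J.
v = √(2K/m) = 1.75×10^4 m/s.
r = mv/(qB) = (3.90×10^-25)(1.75×10^4) / [(1×1.60×10^-19)(1.02)] = 0.0419 m.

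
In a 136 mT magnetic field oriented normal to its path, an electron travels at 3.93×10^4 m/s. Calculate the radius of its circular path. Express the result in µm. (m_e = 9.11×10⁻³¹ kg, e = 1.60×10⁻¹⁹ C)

r ≈ 1.65 µm

The magnetic force provides the centripetal force: qvB = mv²/r, so r = mv/(qB).
r = (9.11×10^-31 kg)(3.93×10^4 m/s) / [(1×1.60×10^-19 C)(0.136 T)] = 1.65×10^-6 m.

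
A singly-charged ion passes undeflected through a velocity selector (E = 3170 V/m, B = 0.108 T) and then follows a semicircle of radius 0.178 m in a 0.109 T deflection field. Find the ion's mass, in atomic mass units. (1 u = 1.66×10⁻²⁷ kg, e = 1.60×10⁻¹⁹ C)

m ≈ 63.7 u

v = E/B₁ = 2.94×10^4 m/s.
From r = mv/(qB₂), m = qB₂r/v = (1×1.60×10^-19)(0.109)(0.178) / (2.94×10^4) = 1.06×10^-25 kg.
In atomic mass units: m = 1.06×10^-25 / 1.66×10^-27 = 63.7 u.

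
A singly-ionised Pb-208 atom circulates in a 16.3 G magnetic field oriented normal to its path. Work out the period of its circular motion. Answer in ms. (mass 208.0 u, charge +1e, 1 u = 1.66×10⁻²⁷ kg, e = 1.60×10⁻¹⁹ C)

T ≈ 8.32 ms

The cyclotron period is independent of speed: T = 2πm/(qB).
T = 2π(3.45×10^-25) / [(1×1.60×10^-19)(1.63×10^-3)] = 8.32×10^-3 s.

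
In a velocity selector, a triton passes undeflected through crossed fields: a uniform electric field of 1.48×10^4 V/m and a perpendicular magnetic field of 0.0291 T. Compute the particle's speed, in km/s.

v ≈ 509 km/s

For zero net force, qE = qvB, so v = E/B.
v = (1.48×10^4) / (0.0291) = 5.09×10^5 m/s.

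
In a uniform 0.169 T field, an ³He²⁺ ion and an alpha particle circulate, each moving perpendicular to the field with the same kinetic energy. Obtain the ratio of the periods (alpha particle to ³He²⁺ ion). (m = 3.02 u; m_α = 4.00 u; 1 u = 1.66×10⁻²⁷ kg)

T = 2πm/(qB) is independent of speed, so T₂/T₁ = (m₂/q₂)/(m₁/q₁).
T_{alpha particle}/T_{³He²⁺ ion} = (6.64×10^-27/2e) / (5.01×10^-27/2e) = 1.32.

ratio ≈ 1.32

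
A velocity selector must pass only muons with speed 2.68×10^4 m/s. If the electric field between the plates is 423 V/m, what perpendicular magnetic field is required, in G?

qE = qvB ⇒ B = E/v = (423) / (2.68×10^4) = 0.0158 T.

B ≈ 158 G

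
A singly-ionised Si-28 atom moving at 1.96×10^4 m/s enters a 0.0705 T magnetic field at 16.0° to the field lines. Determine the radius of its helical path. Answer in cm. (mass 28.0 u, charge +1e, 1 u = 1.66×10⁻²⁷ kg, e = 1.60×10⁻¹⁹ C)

r ≈ 2.23 cm

Only the perpendicular component v⊥ = v sin16.0° = 5400 m/s is bent by the field.
r = m v⊥ /(qB) = (4.65×10^-26)(5400) / [(1×1.60×10^-19)(0.0705)] = 0.0223 m.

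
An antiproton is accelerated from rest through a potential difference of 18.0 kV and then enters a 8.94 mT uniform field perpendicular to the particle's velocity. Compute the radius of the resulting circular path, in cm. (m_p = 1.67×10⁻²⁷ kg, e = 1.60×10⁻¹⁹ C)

r ≈ 217 cm

The kinetic energy gained is K = qV = (1×1.60×10^-19)(1.80×10^4) = 2.88×10^-15 J.
v = √(2K/m) = 1.86×10^6 m/s.
r = mv/(qB) = (1.67×10^-27)(1.86×10^6) / [(1×1.60×10^-19)(8.94×10^-3)] = 2.17 m.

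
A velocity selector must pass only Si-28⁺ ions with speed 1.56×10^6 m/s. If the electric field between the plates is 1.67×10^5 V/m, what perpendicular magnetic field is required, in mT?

B ≈ 107 mT

qE = qvB ⇒ B = E/v = (1.67×10^5) / (1.56×10^6) = 0.107 T.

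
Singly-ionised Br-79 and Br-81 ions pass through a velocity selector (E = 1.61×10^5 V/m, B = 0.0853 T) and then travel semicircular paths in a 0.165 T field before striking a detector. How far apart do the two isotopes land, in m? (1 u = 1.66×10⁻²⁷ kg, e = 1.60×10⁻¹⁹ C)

Both emerge at v = E/B₁ = 1.89×10^6 m/s.
r = mv/(qB₂), so r₁ = 9.376 m and r₂ = 9.613 m, giving Δr = 0.237 m.
After a semicircle each ion lands a diameter 2r from the entry slit, so the separation is 2Δr = 0.475 m.

Δd ≈ 0.475 m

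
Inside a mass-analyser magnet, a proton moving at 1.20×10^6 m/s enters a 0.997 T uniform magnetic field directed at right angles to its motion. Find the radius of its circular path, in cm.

The magnetic force provides the centripetal force: qvB = mv²/r, so r = mv/(qB).
r = (1.67×10^-27 kg)(1.20×10^6 m/s) / [(1×1.60×10^-19 C)(0.997 T)] = 0.0126 m.

r ≈ 1.26 cm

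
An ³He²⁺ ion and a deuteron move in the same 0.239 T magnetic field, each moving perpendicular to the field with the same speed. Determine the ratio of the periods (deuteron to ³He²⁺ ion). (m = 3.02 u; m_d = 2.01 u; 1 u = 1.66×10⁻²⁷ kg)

ratio ≈ 1.33

T = 2πm/(qB) is independent of speed, so T₂/T₁ = (m₂/q₂)/(m₁/q₁).
T_{deuteron}/T_{³He²⁺ ion} = (3.34×10^-27/1e) / (5.01×10^-27/2e) = 1.33.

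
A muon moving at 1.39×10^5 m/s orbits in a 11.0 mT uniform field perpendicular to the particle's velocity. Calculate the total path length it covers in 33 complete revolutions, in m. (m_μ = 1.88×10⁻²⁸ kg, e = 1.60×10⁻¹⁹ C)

L ≈ 3.08 m

r = mv/(qB) = 0.0148 m, so one revolution covers 2πr = 0.0933 m.
In 33 revolutions: L = 33·2πr = 3.08 m.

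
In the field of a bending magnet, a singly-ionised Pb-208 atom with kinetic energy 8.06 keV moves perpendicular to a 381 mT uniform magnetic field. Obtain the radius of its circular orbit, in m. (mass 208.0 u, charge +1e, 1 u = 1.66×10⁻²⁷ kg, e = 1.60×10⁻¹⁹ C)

Convert the energy: K = 8.06 keV = 1.29×10^-15 J.
v = √(2K/m) = √(2·1.29×10^-15/3.45×10^-25) = 8.64×10^4 m/s.
r = mv/(qB) = (3.45×10^-25)(8.64×10^4) / [(1×1.60×10^-19)(0.381)] = 0.490 m.

r ≈ 0.490 m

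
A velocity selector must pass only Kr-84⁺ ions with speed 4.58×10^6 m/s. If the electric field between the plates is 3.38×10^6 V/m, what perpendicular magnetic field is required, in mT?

B ≈ 738 mT

qE = qvB ⇒ B = E/v = (3.38×10^6) / (4.58×10^6) = 0.738 T.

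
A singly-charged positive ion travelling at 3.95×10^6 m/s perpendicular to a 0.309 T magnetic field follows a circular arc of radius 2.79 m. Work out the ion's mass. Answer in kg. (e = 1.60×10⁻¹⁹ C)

qvB = mv²/r ⇒ m = qBr/v.
m = (1×1.60×10^-19)(0.309)(2.79) / (3.95×10^6) = 3.49×10^-26 kg.

m ≈ 3.49×10^-26 kg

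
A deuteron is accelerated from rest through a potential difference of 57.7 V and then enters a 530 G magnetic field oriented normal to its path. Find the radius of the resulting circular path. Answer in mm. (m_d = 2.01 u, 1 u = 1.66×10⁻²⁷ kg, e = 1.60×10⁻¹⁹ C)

The kinetic energy gained is K = qV = (1×1.60×10^-19)(57.7) = 9.23×10^-18 J.
v = √(2K/m) = 7.44×10^4 m/s.
r = mv/(qB) = (3.34×10^-27)(7.44×10^4) / [(1×1.60×10^-19)(0.0530)] = 0.0293 m.

r ≈ 29.3 mm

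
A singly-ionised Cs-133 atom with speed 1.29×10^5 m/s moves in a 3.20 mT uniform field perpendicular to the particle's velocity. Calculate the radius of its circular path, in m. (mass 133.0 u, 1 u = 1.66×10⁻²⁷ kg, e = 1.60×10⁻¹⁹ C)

r ≈ 55.6 m

The magnetic force provides the centripetal force: qvB = mv²/r, so r = mv/(qB).
r = (2.21×10^-25 kg)(1.29×10^5 m/s) / [(1×1.60×10^-19 C)(3.20×10^-3 T)] = 55.6 m.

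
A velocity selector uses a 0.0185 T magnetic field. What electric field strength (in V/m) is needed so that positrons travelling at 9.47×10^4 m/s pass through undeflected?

E ≈ 1750 V/m

qE = qvB ⇒ E = vB = (9.47×10^4)(0.0185) = 1750 V/m.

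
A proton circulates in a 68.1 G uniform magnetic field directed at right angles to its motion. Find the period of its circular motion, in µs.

The cyclotron period is independent of speed: T = 2πm/(qB).
T = 2π(1.67×10^-27) / [(1×1.60×10^-19)(6.81×10^-3)] = 9.63×10^-6 s.

T ≈ 9.63 µs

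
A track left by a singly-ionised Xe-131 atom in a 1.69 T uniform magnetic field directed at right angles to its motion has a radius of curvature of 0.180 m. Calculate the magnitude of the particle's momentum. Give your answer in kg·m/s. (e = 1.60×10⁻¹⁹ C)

Since qvB = mv²/r, the momentum p = mv = qBr.
p = (1×1.60×10^-19)(1.69)(0.180) = 4.87×10^-20 kg·m/s.

p ≈ 4.87×10^-20 kg·m/s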